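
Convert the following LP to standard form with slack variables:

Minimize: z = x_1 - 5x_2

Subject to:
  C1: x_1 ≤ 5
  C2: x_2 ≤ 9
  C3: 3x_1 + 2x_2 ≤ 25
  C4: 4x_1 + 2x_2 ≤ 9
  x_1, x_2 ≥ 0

min z = x_1 - 5x_2

s.t.
  x_1 + s1 = 5
  x_2 + s2 = 9
  3x_1 + 2x_2 + s3 = 25
  4x_1 + 2x_2 + s4 = 9
  x_1, x_2, s1, s2, s3, s4 ≥ 0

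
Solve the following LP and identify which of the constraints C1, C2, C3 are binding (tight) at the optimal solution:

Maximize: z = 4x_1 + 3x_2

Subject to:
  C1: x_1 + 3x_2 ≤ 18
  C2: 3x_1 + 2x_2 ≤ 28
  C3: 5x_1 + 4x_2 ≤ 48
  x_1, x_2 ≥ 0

At x_1 = 8, x_2 = 2, compute slack b - a·x for each constraint:
  C1: 18 − 14 = 4  (slack)
  C2: 28 − 28 = 0  (binding)
  C3: 48 − 48 = 0  (binding)

Optimal: x_1 = 8, x_2 = 2
Binding: C2, C3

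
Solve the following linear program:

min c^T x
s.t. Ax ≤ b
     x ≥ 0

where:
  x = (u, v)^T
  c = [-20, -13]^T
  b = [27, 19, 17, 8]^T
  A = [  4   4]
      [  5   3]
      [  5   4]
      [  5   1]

Evaluate the objective at each vertex of the feasible region:
  z(0, 0) = 0
  z(1.6, 0) = -32
  z(1, 3) = -59  ←
  z(0, 4.25) = -55.25
The minimum is at u = 1, v = 3.

u = 1, v = 3, z = -59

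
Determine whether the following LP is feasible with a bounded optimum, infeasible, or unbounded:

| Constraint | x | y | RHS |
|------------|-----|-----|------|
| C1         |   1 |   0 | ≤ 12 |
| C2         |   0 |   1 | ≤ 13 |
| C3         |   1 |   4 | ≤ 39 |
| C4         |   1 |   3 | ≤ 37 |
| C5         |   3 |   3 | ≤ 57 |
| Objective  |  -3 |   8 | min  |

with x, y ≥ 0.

Feasible with a bounded optimal solution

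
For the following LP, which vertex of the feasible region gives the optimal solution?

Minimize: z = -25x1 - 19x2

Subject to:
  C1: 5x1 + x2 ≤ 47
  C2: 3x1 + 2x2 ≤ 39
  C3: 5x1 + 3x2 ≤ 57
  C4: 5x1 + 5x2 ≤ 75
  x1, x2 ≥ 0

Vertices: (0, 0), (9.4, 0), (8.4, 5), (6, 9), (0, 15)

Evaluate the objective at each vertex of the feasible region:
  z(0, 0) = 0
  z(9.4, 0) = -235
  z(8.4, 5) = -305
  z(6, 9) = -321  ←
  z(0, 15) = -285
The minimum is at x1 = 6, x2 = 9.

(6, 9)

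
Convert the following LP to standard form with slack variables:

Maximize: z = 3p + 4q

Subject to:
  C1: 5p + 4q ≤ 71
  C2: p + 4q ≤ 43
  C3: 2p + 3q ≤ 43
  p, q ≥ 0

max z = 3p + 4q

s.t.
  5p + 4q + s1 = 71
  p + 4q + s2 = 43
  2p + 3q + s3 = 43
  p, q, s1, s2, s3 ≥ 0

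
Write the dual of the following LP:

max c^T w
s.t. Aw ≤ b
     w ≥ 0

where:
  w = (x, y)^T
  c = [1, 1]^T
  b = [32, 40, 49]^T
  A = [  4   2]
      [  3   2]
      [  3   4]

Primal max cᵀx s.t. Ax ≤ b, x ≥ 0  →  Dual min bᵀy s.t. Aᵀy ≥ c, y ≥ 0.

Minimize: z = 32y1 + 40y2 + 49y3

Subject to:
  4y1 + 3y2 + 3y3 ≥ 1
  2y1 + 2y2 + 4y3 ≥ 1
  y1, y2, y3 ≥ 0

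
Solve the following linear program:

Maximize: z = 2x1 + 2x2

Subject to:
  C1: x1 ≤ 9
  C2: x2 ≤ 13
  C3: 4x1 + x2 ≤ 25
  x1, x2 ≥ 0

Evaluate the objective at each vertex of the feasible region:
  z(0, 0) = 0
  z(6.25, 0) = 12.5
  z(3, 13) = 32  ←
  z(0, 13) = 26
The maximum is at x1 = 3, x2 = 13.

x1 = 3, x2 = 13, z = 32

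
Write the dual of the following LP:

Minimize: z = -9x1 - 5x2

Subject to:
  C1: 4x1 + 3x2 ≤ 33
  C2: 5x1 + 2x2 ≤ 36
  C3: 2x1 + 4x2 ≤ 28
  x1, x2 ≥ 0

Primal min cᵀx s.t. Ax ≤ b, x ≥ 0  →  Dual max −bᵀy s.t. Aᵀy ≥ −c, y ≥ 0.

Maximize: z = -33y1 - 36y2 - 28y3

Subject to:
  4y1 + 5y2 + 2y3 ≥ 9
  3y1 + 2y2 + 4y3 ≥ 5
  y1, y2, y3 ≥ 0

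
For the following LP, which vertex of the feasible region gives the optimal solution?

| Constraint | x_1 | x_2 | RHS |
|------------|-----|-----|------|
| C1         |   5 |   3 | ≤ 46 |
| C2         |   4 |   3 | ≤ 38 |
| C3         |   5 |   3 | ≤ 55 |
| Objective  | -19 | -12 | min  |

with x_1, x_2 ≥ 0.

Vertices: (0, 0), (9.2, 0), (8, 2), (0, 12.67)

Evaluate the objective at each vertex of the feasible region:
  z(0, 0) = 0
  z(9.2, 0) = -174.8
  z(8, 2) = -176  ←
  z(0, 12.67) = -152
The minimum is at x_1 = 8, x_2 = 2.

(8, 2)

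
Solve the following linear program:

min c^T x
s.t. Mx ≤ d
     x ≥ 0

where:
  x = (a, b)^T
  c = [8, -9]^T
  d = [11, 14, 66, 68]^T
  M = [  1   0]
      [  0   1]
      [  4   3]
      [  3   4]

Evaluate the objective at each vertex of the feasible region:
  z(0, 0) = 0
  z(11, 0) = 88
  z(11, 7.333) = 22
  z(8.571, 10.57) = -26.57
  z(4, 14) = -94
  z(0, 14) = -126  ←
The minimum is at a = 0, b = 14.

a = 0, b = 14, z = -126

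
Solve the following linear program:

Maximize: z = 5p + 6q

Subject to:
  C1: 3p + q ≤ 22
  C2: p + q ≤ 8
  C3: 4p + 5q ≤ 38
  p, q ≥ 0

Evaluate the objective at each vertex of the feasible region:
  z(0, 0) = 0
  z(7.333, 0) = 36.67
  z(7, 1) = 41
  z(2, 6) = 46  ←
  z(0, 7.6) = 45.6
The maximum is at p = 2, q = 6.

p = 2, q = 6, z = 46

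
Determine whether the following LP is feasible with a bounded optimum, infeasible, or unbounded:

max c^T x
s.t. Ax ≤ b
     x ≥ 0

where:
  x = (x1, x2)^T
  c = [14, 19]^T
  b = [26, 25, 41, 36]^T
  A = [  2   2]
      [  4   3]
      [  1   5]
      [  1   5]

Feasible with a bounded optimal solution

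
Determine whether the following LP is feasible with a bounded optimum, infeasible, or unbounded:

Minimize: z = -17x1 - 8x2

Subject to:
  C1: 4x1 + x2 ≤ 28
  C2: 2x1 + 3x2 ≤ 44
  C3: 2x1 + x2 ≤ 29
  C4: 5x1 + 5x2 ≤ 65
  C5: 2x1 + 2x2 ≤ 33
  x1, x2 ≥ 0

Feasible with a bounded optimal solution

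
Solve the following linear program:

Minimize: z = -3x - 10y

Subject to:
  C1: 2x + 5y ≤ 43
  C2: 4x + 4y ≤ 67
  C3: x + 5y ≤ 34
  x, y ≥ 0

Evaluate the objective at each vertex of the feasible region:
  z(0, 0) = 0
  z(16.75, 0) = -50.25
  z(13.58, 3.167) = -72.42
  z(9, 5) = -77  ←
  z(0, 6.8) = -68
The minimum is at x = 9, y = 5.

x = 9, y = 5, z = -77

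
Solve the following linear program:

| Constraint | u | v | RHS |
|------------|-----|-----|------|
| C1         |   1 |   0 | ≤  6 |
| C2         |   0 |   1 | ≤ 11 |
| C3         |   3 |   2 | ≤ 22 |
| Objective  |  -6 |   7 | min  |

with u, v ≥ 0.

Evaluate the objective at each vertex of the feasible region:
  z(0, 0) = 0
  z(6, 0) = -36  ←
  z(6, 2) = -22
  z(0, 11) = 77
The minimum is at u = 6, v = 0.

u = 6, v = 0, z = -36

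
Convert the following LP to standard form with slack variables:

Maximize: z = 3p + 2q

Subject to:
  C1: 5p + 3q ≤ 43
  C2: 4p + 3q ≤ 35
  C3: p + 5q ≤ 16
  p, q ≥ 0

max z = 3p + 2q

s.t.
  5p + 3q + s1 = 43
  4p + 3q + s2 = 35
  p + 5q + s3 = 16
  p, q, s1, s2, s3 ≥ 0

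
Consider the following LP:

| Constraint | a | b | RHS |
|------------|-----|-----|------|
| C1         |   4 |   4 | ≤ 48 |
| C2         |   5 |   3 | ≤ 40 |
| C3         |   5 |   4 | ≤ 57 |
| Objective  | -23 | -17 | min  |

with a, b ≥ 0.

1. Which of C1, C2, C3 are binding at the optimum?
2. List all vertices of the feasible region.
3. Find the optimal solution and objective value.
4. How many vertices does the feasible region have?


1. C1, C2
2. (0, 0), (8, 0), (2, 10), (0, 12)
3. a = 2, b = 10, z = -216
4. 4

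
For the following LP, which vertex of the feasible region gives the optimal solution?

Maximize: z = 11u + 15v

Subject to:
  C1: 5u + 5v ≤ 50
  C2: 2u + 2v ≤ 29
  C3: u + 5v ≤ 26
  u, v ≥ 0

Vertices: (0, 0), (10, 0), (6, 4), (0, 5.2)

Evaluate the objective at each vertex of the feasible region:
  z(0, 0) = 0
  z(10, 0) = 110
  z(6, 4) = 126  ←
  z(0, 5.2) = 78
The maximum is at u = 6, v = 4.

(6, 4)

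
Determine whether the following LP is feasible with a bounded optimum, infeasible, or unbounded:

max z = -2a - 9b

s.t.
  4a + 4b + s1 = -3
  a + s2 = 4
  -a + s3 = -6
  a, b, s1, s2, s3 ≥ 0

Infeasible (no feasible solution exists)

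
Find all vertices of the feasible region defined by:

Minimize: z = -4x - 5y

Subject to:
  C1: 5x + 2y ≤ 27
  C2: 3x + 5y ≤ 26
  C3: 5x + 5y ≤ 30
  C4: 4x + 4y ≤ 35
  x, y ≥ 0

(0, 0), (5.4, 0), (5, 1), (2, 4), (0, 5.2)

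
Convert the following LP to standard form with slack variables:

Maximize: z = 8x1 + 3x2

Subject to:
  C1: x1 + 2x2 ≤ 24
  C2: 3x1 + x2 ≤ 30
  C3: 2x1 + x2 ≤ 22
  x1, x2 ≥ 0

max z = 8x1 + 3x2

s.t.
  x1 + 2x2 + s1 = 24
  3x1 + x2 + s2 = 30
  2x1 + x2 + s3 = 22
  x1, x2, s1, s2, s3 ≥ 0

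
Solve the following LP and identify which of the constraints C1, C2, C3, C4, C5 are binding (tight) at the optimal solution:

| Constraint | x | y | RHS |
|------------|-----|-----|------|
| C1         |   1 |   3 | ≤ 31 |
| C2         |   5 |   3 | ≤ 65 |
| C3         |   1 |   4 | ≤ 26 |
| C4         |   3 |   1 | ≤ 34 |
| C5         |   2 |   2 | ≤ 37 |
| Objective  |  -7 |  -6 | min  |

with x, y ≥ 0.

At x = 10, y = 4, compute slack b - a·x for each constraint:
  C1: 31 − 22 = 9  (slack)
  C2: 65 − 62 = 3  (slack)
  C3: 26 − 26 = 0  (binding)
  C4: 34 − 34 = 0  (binding)
  C5: 37 − 28 = 9  (slack)

Optimal: x = 10, y = 4
Binding: C3, C4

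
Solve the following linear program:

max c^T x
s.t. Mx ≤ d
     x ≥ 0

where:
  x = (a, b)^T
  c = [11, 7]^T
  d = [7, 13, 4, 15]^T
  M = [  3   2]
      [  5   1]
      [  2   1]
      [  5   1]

Evaluate the objective at each vertex of the feasible region:
  z(0, 0) = 0
  z(2, 0) = 22
  z(1, 2) = 25  ←
  z(0, 3.5) = 24.5
The maximum is at a = 1, b = 2.

a = 1, b = 2, z = 25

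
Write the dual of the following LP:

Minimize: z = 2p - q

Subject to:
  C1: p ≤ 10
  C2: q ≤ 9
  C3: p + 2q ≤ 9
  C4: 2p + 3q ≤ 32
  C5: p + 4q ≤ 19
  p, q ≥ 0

Primal min cᵀx s.t. Ax ≤ b, x ≥ 0  →  Dual max −bᵀy s.t. Aᵀy ≥ −c, y ≥ 0.

Maximize: z = -10y1 - 9y2 - 9y3 - 32y4 - 19y5

Subject to:
  y1 + y3 + 2y4 + y5 ≥ -2
  y2 + 2y3 + 3y4 + 4y5 ≥ 1
  y1, y2, y3, y4, y5 ≥ 0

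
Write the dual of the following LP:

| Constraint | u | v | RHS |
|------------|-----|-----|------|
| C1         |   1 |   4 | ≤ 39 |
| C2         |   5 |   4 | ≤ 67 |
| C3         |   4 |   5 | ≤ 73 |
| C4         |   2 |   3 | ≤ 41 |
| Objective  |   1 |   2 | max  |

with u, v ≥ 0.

Primal max cᵀx s.t. Ax ≤ b, x ≥ 0  →  Dual min bᵀy s.t. Aᵀy ≥ c, y ≥ 0.

Minimize: z = 39y1 + 67y2 + 73y3 + 41y4

Subject to:
  y1 + 5y2 + 4y3 + 2y4 ≥ 1
  4y1 + 4y2 + 5y3 + 3y4 ≥ 2
  y1, y2, y3, y4 ≥ 0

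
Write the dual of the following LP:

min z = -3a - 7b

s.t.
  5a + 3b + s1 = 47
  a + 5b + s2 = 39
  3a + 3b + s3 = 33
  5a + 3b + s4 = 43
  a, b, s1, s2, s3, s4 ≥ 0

Primal min cᵀx s.t. Ax ≤ b, x ≥ 0  →  Dual max −bᵀy s.t. Aᵀy ≥ −c, y ≥ 0.

Maximize: z = -47y1 - 39y2 - 33y3 - 43y4

Subject to:
  5y1 + y2 + 3y3 + 5y4 ≥ 3
  3y1 + 5y2 + 3y3 + 3y4 ≥ 7
  y1, y2, y3, y4 ≥ 0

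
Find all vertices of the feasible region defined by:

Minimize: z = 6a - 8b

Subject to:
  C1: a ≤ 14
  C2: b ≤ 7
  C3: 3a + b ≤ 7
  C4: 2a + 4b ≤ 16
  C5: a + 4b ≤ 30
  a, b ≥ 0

(0, 0), (2.333, 0), (1.2, 3.4), (0, 4)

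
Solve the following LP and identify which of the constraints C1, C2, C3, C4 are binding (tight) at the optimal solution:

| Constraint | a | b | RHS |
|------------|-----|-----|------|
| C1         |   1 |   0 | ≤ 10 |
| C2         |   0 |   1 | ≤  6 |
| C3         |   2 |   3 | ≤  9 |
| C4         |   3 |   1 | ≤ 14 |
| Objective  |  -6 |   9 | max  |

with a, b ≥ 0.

At a = 0, b = 3, compute slack b - a·x for each constraint:
  C1: 10 − 0 = 10  (slack)
  C2: 6 − 3 = 3  (slack)
  C3: 9 − 9 = 0  (binding)
  C4: 14 − 3 = 11  (slack)

Optimal: a = 0, b = 3
Binding: C3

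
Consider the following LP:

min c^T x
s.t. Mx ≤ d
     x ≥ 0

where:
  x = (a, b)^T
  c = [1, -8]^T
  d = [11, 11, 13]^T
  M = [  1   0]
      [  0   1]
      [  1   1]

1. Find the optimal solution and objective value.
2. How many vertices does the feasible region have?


1. a = 0, b = 11, z = -88
2. 5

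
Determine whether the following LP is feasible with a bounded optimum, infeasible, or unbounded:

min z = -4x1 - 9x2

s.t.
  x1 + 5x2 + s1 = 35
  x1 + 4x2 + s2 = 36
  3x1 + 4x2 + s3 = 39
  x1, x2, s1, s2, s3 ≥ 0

Feasible with a bounded optimal solution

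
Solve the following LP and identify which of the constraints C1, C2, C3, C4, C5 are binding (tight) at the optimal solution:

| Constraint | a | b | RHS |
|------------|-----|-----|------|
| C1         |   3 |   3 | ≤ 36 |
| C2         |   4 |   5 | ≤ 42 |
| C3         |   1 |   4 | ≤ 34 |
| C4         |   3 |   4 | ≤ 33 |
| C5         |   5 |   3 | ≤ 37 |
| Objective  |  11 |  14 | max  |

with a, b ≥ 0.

At a = 3, b = 6, compute slack b - a·x for each constraint:
  C1: 36 − 27 = 9  (slack)
  C2: 42 − 42 = 0  (binding)
  C3: 34 − 27 = 7  (slack)
  C4: 33 − 33 = 0  (binding)
  C5: 37 − 33 = 4  (slack)

Optimal: a = 3, b = 6
Binding: C2, C4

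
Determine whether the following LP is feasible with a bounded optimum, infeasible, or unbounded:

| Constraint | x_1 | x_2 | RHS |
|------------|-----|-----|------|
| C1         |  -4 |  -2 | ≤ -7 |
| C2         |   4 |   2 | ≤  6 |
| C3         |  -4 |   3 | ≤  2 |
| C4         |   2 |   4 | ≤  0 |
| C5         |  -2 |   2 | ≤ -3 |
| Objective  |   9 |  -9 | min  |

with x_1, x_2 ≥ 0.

Infeasible (no feasible solution exists)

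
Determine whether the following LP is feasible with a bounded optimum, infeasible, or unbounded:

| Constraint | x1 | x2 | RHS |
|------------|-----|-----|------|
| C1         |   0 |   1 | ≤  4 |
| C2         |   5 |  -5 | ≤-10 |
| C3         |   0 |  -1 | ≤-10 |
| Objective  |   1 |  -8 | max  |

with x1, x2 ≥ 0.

Infeasible (no feasible solution exists)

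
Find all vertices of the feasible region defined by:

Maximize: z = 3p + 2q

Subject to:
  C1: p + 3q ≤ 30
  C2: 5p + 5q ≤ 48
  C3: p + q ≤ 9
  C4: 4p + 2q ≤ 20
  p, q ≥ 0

(0, 0), (5, 0), (1, 8), (0, 9)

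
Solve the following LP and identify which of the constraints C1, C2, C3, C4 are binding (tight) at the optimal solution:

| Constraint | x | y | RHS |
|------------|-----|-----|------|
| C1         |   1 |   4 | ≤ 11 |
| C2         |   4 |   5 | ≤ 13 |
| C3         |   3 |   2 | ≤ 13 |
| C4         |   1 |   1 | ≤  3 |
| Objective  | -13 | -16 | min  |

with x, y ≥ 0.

At x = 2, y = 1, compute slack b - a·x for each constraint:
  C1: 11 − 6 = 5  (slack)
  C2: 13 − 13 = 0  (binding)
  C3: 13 − 8 = 5  (slack)
  C4: 3 − 3 = 0  (binding)

Optimal: x = 2, y = 1
Binding: C2, C4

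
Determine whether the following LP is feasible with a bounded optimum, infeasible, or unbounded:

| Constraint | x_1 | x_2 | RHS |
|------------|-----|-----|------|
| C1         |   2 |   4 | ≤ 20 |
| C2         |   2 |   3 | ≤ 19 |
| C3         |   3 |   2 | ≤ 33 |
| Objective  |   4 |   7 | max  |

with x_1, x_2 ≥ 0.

Feasible with a bounded optimal solution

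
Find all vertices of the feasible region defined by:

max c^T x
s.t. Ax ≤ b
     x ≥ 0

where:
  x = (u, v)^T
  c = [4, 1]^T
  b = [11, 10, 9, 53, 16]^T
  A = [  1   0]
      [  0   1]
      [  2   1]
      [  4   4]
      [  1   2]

(0, 0), (4.5, 0), (0.6667, 7.667), (0, 8)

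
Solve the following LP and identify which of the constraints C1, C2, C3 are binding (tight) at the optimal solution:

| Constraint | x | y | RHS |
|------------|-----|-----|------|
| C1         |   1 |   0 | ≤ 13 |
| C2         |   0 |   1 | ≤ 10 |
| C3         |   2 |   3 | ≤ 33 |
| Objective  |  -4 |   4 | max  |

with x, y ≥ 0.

At x = 0, y = 10, compute slack b - a·x for each constraint:
  C1: 13 − 0 = 13  (slack)
  C2: 10 − 10 = 0  (binding)
  C3: 33 − 30 = 3  (slack)

Optimal: x = 0, y = 10
Binding: C2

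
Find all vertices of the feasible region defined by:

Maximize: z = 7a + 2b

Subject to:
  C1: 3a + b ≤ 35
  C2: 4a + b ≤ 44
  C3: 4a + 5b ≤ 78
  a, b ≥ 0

(0, 0), (11, 0), (9, 8), (8.818, 8.545), (0, 15.6)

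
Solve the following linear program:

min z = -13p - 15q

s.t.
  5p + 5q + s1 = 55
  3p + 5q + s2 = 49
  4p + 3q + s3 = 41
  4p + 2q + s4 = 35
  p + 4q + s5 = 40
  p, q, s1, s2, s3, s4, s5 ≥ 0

Evaluate the objective at each vertex of the feasible region:
  z(0, 0) = 0
  z(8.75, 0) = -113.8
  z(6.5, 4.5) = -152
  z(3, 8) = -159  ←
  z(0, 9.8) = -147
The minimum is at p = 3, q = 8.

p = 3, q = 8, z = -159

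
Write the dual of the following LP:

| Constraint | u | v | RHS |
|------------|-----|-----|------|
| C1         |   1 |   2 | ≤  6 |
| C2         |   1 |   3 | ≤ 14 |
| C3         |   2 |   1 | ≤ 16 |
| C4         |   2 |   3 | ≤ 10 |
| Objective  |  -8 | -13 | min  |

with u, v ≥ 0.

Primal min cᵀx s.t. Ax ≤ b, x ≥ 0  →  Dual max −bᵀy s.t. Aᵀy ≥ −c, y ≥ 0.

Maximize: z = -6y1 - 14y2 - 16y3 - 10y4

Subject to:
  y1 + y2 + 2y3 + 2y4 ≥ 8
  2y1 + 3y2 + y3 + 3y4 ≥ 13
  y1, y2, y3, y4 ≥ 0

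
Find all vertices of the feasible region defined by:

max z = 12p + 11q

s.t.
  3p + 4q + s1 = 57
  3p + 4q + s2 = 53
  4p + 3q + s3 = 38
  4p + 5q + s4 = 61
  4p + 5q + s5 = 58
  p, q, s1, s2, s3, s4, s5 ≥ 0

(0, 0), (9.5, 0), (2, 10), (0, 11.6)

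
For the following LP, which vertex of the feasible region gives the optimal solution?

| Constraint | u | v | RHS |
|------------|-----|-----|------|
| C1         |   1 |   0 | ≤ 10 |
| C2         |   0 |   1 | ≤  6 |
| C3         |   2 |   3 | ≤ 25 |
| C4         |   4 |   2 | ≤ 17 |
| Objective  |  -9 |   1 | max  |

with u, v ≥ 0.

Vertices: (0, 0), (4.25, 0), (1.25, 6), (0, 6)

Evaluate the objective at each vertex of the feasible region:
  z(0, 0) = 0
  z(4.25, 0) = -38.25
  z(1.25, 6) = -5.25
  z(0, 6) = 6  ←
The maximum is at u = 0, v = 6.

(0, 6)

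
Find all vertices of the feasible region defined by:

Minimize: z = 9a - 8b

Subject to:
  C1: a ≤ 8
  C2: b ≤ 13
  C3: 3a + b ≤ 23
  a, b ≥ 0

(0, 0), (7.667, 0), (3.333, 13), (0, 13)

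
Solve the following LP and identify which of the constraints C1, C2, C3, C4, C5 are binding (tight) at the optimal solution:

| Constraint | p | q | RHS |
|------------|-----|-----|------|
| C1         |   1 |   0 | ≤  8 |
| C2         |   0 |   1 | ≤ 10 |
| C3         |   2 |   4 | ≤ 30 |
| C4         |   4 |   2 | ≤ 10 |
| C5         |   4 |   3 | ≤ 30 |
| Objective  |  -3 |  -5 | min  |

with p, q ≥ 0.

At p = 0, q = 5, compute slack b - a·x for each constraint:
  C1: 8 − 0 = 8  (slack)
  C2: 10 − 5 = 5  (slack)
  C3: 30 − 20 = 10  (slack)
  C4: 10 − 10 = 0  (binding)
  C5: 30 − 15 = 15  (slack)

Optimal: p = 0, q = 5
Binding: C4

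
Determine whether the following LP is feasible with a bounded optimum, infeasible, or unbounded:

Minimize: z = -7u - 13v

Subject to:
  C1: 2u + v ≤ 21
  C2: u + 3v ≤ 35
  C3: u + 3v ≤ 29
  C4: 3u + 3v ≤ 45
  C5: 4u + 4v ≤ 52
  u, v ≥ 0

Feasible with a bounded optimal solution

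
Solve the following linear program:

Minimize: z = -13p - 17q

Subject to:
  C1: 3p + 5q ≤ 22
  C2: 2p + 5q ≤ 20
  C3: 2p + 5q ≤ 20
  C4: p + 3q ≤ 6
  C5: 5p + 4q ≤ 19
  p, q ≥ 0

Evaluate the objective at each vertex of the feasible region:
  z(0, 0) = 0
  z(3.8, 0) = -49.4
  z(3, 1) = -56  ←
  z(0, 2) = -34
The minimum is at p = 3, q = 1.

p = 3, q = 1, z = -56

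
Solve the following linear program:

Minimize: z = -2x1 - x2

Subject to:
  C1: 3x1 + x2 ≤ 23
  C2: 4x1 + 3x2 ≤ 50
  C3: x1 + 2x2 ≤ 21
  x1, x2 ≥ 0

Evaluate the objective at each vertex of the feasible region:
  z(0, 0) = 0
  z(7.667, 0) = -15.33
  z(5, 8) = -18  ←
  z(0, 10.5) = -10.5
The minimum is at x1 = 5, x2 = 8.

x1 = 5, x2 = 8, z = -18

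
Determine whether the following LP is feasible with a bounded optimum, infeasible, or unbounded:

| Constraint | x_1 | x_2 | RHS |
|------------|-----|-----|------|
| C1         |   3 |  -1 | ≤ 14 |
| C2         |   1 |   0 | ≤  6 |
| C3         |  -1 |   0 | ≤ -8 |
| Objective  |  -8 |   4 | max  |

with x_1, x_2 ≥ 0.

Infeasible (no feasible solution exists)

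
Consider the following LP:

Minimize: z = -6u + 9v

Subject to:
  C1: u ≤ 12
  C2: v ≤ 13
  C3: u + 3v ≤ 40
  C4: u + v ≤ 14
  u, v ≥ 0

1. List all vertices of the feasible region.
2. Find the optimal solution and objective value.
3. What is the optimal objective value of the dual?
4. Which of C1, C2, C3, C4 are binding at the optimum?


1. (0, 0), (12, 0), (12, 2), (1, 13), (0, 13)
2. u = 12, v = 0, z = -72
3. -72
4. C1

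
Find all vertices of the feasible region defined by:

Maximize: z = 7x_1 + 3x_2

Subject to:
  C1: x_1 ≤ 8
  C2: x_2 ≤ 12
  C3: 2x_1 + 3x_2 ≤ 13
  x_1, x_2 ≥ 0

(0, 0), (6.5, 0), (0, 4.333)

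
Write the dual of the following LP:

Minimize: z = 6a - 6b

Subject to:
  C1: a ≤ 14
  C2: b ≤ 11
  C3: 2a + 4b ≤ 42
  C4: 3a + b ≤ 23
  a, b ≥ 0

Primal min cᵀx s.t. Ax ≤ b, x ≥ 0  →  Dual max −bᵀy s.t. Aᵀy ≥ −c, y ≥ 0.

Maximize: z = -14y1 - 11y2 - 42y3 - 23y4

Subject to:
  y1 + 2y3 + 3y4 ≥ -6
  y2 + 4y3 + y4 ≥ 6
  y1, y2, y3, y4 ≥ 0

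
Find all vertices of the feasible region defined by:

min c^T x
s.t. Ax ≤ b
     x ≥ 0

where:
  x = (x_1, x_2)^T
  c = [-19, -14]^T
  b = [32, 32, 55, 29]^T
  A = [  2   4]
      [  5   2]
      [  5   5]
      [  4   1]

(0, 0), (6.4, 0), (4, 6), (0, 8)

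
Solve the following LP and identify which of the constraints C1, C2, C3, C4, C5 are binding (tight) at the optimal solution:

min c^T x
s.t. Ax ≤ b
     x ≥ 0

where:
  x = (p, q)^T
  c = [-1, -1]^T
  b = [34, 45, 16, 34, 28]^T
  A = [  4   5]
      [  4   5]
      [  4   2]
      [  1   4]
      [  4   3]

At p = 1, q = 6, compute slack b - a·x for each constraint:
  C1: 34 − 34 = 0  (binding)
  C2: 45 − 34 = 11  (slack)
  C3: 16 − 16 = 0  (binding)
  C4: 34 − 25 = 9  (slack)
  C5: 28 − 22 = 6  (slack)

Optimal: p = 1, q = 6
Binding: C1, C3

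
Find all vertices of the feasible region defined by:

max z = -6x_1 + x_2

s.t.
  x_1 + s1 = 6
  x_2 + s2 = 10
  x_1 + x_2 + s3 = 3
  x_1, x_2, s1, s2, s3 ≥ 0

(0, 0), (3, 0), (0, 3)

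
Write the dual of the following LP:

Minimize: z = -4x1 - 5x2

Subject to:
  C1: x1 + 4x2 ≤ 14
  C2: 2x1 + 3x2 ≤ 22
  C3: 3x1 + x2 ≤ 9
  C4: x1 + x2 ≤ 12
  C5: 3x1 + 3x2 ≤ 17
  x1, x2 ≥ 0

Primal min cᵀx s.t. Ax ≤ b, x ≥ 0  →  Dual max −bᵀy s.t. Aᵀy ≥ −c, y ≥ 0.

Maximize: z = -14y1 - 22y2 - 9y3 - 12y4 - 17y5

Subject to:
  y1 + 2y2 + 3y3 + y4 + 3y5 ≥ 4
  4y1 + 3y2 + y3 + y4 + 3y5 ≥ 5
  y1, y2, y3, y4, y5 ≥ 0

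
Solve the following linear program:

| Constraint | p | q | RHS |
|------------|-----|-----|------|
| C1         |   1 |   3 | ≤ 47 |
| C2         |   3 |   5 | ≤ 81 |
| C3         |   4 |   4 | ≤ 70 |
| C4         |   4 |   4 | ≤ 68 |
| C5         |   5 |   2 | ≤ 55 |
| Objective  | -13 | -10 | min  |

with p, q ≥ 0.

Evaluate the objective at each vertex of the feasible region:
  z(0, 0) = 0
  z(11, 0) = -143
  z(7, 10) = -191  ←
  z(2, 15) = -176
  z(0, 15.67) = -156.7
The minimum is at p = 7, q = 10.

p = 7, q = 10, z = -191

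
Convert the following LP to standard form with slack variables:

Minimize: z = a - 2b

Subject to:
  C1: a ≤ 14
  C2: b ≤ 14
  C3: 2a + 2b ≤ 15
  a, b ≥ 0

min z = a - 2b

s.t.
  a + s1 = 14
  b + s2 = 14
  2a + 2b + s3 = 15
  a, b, s1, s2, s3 ≥ 0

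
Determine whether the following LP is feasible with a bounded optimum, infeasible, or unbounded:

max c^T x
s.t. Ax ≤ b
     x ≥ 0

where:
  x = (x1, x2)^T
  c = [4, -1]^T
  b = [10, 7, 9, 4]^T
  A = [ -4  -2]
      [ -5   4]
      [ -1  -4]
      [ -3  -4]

Unbounded (objective can increase without bound)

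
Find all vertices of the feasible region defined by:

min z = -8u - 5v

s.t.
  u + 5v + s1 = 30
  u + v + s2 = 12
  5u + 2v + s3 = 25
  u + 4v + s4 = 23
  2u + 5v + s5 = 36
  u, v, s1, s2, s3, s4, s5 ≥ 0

(0, 0), (5, 0), (3, 5), (0, 5.75)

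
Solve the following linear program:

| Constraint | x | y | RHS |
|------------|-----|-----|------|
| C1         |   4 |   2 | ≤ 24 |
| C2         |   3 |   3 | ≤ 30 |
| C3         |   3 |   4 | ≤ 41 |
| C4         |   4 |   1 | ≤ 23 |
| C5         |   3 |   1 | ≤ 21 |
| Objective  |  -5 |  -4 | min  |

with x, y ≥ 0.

Evaluate the objective at each vertex of the feasible region:
  z(0, 0) = 0
  z(5.75, 0) = -28.75
  z(5.5, 1) = -31.5
  z(2, 8) = -42  ←
  z(0, 10) = -40
The minimum is at x = 2, y = 8.

x = 2, y = 8, z = -42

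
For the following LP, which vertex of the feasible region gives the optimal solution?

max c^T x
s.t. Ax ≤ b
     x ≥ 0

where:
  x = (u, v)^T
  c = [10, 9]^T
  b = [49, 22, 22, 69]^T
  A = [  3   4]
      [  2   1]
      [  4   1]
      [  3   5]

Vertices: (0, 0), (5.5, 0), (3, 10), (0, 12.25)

Evaluate the objective at each vertex of the feasible region:
  z(0, 0) = 0
  z(5.5, 0) = 55
  z(3, 10) = 120  ←
  z(0, 12.25) = 110.2
The maximum is at u = 3, v = 10.

(3, 10)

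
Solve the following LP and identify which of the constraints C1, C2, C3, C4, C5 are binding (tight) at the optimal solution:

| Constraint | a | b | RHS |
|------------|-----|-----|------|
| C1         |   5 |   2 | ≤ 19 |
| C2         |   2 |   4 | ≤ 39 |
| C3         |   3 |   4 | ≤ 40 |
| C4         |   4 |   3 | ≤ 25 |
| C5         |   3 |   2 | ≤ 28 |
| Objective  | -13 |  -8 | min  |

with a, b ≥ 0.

At a = 1, b = 7, compute slack b - a·x for each constraint:
  C1: 19 − 19 = 0  (binding)
  C2: 39 − 30 = 9  (slack)
  C3: 40 − 31 = 9  (slack)
  C4: 25 − 25 = 0  (binding)
  C5: 28 − 17 = 11  (slack)

Optimal: a = 1, b = 7
Binding: C1, C4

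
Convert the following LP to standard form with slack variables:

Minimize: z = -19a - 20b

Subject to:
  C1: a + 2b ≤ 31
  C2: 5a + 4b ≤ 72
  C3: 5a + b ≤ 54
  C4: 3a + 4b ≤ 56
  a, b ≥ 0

min z = -19a - 20b

s.t.
  a + 2b + s1 = 31
  5a + 4b + s2 = 72
  5a + b + s3 = 54
  3a + 4b + s4 = 56
  a, b, s1, s2, s3, s4 ≥ 0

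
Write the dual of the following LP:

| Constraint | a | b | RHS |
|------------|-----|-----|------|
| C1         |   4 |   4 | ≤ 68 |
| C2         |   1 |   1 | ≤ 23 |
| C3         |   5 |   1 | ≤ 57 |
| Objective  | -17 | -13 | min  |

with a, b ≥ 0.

Primal min cᵀx s.t. Ax ≤ b, x ≥ 0  →  Dual max −bᵀy s.t. Aᵀy ≥ −c, y ≥ 0.

Maximize: z = -68y1 - 23y2 - 57y3

Subject to:
  4y1 + y2 + 5y3 ≥ 17
  4y1 + y2 + y3 ≥ 13
  y1, y2, y3 ≥ 0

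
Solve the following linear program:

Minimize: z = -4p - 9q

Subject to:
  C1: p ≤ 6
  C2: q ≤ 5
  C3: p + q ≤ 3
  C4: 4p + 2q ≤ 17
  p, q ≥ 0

Evaluate the objective at each vertex of the feasible region:
  z(0, 0) = 0
  z(3, 0) = -12
  z(0, 3) = -27  ←
The minimum is at p = 0, q = 3.

p = 0, q = 3, z = -27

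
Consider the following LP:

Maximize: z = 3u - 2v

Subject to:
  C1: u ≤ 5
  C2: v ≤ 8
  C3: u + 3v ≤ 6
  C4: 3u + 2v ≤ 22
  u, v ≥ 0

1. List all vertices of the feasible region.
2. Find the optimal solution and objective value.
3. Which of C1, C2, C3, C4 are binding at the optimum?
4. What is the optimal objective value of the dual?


1. (0, 0), (5, 0), (5, 0.3333), (0, 2)
2. u = 5, v = 0, z = 15
3. C1
4. 15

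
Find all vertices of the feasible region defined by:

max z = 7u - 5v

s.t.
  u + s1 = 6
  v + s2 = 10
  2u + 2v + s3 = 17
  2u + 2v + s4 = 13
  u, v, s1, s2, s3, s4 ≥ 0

(0, 0), (6, 0), (6, 0.5), (0, 6.5)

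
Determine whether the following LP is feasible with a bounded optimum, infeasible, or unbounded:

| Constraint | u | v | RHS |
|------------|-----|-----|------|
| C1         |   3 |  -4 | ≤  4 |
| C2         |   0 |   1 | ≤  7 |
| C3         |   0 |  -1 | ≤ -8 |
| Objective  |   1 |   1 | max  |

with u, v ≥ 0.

Infeasible (no feasible solution exists)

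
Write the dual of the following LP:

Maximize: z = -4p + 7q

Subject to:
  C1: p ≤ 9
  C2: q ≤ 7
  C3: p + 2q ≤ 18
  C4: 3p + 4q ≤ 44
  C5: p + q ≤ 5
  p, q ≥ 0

Primal max cᵀx s.t. Ax ≤ b, x ≥ 0  →  Dual min bᵀy s.t. Aᵀy ≥ c, y ≥ 0.

Minimize: z = 9y1 + 7y2 + 18y3 + 44y4 + 5y5

Subject to:
  y1 + y3 + 3y4 + y5 ≥ -4
  y2 + 2y3 + 4y4 + y5 ≥ 7
  y1, y2, y3, y4, y5 ≥ 0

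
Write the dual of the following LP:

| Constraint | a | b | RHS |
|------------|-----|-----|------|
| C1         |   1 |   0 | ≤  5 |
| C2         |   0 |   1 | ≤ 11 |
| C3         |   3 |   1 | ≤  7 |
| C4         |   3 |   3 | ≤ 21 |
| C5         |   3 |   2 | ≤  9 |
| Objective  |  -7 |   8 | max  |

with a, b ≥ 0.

Primal max cᵀx s.t. Ax ≤ b, x ≥ 0  →  Dual min bᵀy s.t. Aᵀy ≥ c, y ≥ 0.

Minimize: z = 5y1 + 11y2 + 7y3 + 21y4 + 9y5

Subject to:
  y1 + 3y3 + 3y4 + 3y5 ≥ -7
  y2 + y3 + 3y4 + 2y5 ≥ 8
  y1, y2, y3, y4, y5 ≥ 0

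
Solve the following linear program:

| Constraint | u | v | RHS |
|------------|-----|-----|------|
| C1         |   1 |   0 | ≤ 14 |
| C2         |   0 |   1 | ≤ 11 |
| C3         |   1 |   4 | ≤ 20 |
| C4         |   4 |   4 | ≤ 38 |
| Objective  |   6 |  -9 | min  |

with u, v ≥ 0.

Evaluate the objective at each vertex of the feasible region:
  z(0, 0) = 0
  z(9.5, 0) = 57
  z(6, 3.5) = 4.5
  z(0, 5) = -45  ←
The minimum is at u = 0, v = 5.

u = 0, v = 5, z = -45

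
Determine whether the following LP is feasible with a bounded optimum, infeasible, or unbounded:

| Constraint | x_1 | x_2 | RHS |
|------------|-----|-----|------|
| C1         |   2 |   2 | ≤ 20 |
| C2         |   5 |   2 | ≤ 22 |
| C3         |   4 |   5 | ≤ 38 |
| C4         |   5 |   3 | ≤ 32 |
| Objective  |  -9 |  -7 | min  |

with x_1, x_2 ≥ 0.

Feasible with a bounded optimal solution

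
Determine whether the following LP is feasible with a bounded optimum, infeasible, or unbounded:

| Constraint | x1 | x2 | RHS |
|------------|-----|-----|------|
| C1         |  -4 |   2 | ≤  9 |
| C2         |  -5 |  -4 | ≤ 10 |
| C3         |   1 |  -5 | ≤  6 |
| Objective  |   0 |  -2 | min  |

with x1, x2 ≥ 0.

Unbounded (objective can decrease without bound)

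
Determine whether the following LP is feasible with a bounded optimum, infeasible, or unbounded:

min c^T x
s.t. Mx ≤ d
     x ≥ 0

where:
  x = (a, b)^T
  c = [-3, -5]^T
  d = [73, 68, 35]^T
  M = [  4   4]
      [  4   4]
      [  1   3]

Feasible with a bounded optimal solution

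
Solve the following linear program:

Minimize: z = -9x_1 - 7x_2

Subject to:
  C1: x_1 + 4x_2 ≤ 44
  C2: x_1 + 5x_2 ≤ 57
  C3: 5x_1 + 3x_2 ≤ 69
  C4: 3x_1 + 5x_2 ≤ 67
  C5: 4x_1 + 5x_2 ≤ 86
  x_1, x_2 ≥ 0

Evaluate the objective at each vertex of the feasible region:
  z(0, 0) = 0
  z(13.8, 0) = -124.2
  z(9, 8) = -137  ←
  z(6.857, 9.286) = -126.7
  z(0, 11) = -77
The minimum is at x_1 = 9, x_2 = 8.

x_1 = 9, x_2 = 8, z = -137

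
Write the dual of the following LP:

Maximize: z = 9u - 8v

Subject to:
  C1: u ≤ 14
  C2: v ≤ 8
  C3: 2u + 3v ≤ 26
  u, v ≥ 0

Primal max cᵀx s.t. Ax ≤ b, x ≥ 0  →  Dual min bᵀy s.t. Aᵀy ≥ c, y ≥ 0.

Minimize: z = 14y1 + 8y2 + 26y3

Subject to:
  y1 + 2y3 ≥ 9
  y2 + 3y3 ≥ -8
  y1, y2, y3 ≥ 0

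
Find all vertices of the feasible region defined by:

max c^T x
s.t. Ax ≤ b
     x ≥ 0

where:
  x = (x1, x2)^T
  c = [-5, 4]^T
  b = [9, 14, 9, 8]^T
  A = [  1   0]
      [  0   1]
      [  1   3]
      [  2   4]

(0, 0), (4, 0), (0, 2)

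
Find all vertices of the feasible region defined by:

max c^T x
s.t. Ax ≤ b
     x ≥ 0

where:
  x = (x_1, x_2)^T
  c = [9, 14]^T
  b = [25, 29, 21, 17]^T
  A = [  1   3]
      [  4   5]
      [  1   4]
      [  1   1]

(0, 0), (7.25, 0), (1, 5), (0, 5.25)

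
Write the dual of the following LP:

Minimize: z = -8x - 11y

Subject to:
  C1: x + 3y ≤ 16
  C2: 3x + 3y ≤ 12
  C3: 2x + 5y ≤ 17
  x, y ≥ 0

Primal min cᵀx s.t. Ax ≤ b, x ≥ 0  →  Dual max −bᵀy s.t. Aᵀy ≥ −c, y ≥ 0.

Maximize: z = -16y1 - 12y2 - 17y3

Subject to:
  y1 + 3y2 + 2y3 ≥ 8
  3y1 + 3y2 + 5y3 ≥ 11
  y1, y2, y3 ≥ 0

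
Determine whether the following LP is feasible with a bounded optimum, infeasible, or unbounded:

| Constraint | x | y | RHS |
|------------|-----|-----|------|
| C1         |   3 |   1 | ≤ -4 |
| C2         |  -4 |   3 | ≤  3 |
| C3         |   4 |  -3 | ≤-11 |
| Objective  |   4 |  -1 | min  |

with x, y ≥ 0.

Infeasible (no feasible solution exists)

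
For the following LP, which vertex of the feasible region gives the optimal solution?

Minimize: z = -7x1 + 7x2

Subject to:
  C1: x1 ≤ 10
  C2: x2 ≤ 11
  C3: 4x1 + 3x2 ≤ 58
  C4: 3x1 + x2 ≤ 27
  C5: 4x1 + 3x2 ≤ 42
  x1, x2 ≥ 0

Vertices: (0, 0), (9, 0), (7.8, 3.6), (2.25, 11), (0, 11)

Evaluate the objective at each vertex of the feasible region:
  z(0, 0) = 0
  z(9, 0) = -63  ←
  z(7.8, 3.6) = -29.4
  z(2.25, 11) = 61.25
  z(0, 11) = 77
The minimum is at x1 = 9, x2 = 0.

(9, 0)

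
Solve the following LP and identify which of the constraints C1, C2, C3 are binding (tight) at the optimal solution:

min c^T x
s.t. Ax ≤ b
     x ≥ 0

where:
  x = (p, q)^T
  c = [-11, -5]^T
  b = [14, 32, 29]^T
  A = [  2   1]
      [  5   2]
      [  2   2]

At p = 4, q = 6, compute slack b - a·x for each constraint:
  C1: 14 − 14 = 0  (binding)
  C2: 32 − 32 = 0  (binding)
  C3: 29 − 20 = 9  (slack)

Optimal: p = 4, q = 6
Binding: C1, C2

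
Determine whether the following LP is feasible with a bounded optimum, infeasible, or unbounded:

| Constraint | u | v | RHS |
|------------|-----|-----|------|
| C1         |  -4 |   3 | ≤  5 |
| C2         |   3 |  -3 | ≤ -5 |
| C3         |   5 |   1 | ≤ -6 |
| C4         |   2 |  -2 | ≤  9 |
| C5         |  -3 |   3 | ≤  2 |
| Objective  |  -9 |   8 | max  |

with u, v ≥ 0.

Infeasible (no feasible solution exists)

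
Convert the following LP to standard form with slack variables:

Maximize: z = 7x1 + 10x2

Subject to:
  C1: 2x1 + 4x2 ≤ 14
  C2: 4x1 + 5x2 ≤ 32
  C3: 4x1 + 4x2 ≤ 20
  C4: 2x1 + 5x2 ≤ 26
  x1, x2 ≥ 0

max z = 7x1 + 10x2

s.t.
  2x1 + 4x2 + s1 = 14
  4x1 + 5x2 + s2 = 32
  4x1 + 4x2 + s3 = 20
  2x1 + 5x2 + s4 = 26
  x1, x2, s1, s2, s3, s4 ≥ 0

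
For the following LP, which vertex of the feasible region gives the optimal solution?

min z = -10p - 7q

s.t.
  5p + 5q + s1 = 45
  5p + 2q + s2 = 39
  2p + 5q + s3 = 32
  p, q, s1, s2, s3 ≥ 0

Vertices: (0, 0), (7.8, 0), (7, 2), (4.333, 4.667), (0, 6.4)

Evaluate the objective at each vertex of the feasible region:
  z(0, 0) = 0
  z(7.8, 0) = -78
  z(7, 2) = -84  ←
  z(4.333, 4.667) = -76
  z(0, 6.4) = -44.8
The minimum is at p = 7, q = 2.

(7, 2)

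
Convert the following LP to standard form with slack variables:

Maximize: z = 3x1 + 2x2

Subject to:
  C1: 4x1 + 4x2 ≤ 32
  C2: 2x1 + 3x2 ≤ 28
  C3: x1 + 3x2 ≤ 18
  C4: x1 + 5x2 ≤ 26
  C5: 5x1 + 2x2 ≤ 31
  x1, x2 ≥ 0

max z = 3x1 + 2x2

s.t.
  4x1 + 4x2 + s1 = 32
  2x1 + 3x2 + s2 = 28
  x1 + 3x2 + s3 = 18
  x1 + 5x2 + s4 = 26
  5x1 + 2x2 + s5 = 31
  x1, x2, s1, s2, s3, s4, s5 ≥ 0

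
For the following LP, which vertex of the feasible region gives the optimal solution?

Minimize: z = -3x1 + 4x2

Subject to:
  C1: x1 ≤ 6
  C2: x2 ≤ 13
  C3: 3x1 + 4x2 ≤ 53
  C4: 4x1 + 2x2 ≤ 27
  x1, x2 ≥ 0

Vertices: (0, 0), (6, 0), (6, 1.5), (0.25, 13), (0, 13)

Evaluate the objective at each vertex of the feasible region:
  z(0, 0) = 0
  z(6, 0) = -18  ←
  z(6, 1.5) = -12
  z(0.25, 13) = 51.25
  z(0, 13) = 52
The minimum is at x1 = 6, x2 = 0.

(6, 0)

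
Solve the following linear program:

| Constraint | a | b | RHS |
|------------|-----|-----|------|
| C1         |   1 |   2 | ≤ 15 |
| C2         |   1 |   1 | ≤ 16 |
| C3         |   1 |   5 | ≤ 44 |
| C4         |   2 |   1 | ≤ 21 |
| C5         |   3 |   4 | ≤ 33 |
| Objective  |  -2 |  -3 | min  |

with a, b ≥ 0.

Evaluate the objective at each vertex of the feasible region:
  z(0, 0) = 0
  z(10.5, 0) = -21
  z(10.2, 0.6) = -22.2
  z(3, 6) = -24  ←
  z(0, 7.5) = -22.5
The minimum is at a = 3, b = 6.

a = 3, b = 6, z = -24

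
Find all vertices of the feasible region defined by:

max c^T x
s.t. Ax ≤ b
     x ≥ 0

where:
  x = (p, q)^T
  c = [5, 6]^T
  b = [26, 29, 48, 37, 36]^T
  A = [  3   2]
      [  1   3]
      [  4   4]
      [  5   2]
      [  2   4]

(0, 0), (7.4, 0), (5.5, 4.75), (4, 7), (0, 9)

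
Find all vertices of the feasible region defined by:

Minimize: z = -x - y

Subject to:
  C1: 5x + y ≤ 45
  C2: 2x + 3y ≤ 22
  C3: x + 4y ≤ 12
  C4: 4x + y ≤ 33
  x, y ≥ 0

(0, 0), (8.25, 0), (8, 1), (0, 3)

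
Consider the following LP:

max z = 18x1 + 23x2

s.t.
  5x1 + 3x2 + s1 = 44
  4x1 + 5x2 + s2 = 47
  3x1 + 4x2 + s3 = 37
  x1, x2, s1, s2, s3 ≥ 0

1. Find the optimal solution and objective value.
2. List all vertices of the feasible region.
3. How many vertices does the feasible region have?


1. x1 = 3, x2 = 7, z = 215
2. (0, 0), (8.8, 0), (6.077, 4.538), (3, 7), (0, 9.25)
3. 5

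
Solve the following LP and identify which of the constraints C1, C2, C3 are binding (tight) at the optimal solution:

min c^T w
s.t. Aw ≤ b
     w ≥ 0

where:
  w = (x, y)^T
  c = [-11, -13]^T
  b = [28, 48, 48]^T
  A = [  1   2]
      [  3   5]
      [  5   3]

At x = 6, y = 6, compute slack b - a·x for each constraint:
  C1: 28 − 18 = 10  (slack)
  C2: 48 − 48 = 0  (binding)
  C3: 48 − 48 = 0  (binding)

Optimal: x = 6, y = 6
Binding: C2, C3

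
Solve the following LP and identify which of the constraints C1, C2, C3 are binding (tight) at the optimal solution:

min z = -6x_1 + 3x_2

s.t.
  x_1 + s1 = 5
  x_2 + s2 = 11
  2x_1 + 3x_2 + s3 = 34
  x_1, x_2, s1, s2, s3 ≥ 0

At x_1 = 5, x_2 = 0, compute slack b - a·x for each constraint:
  C1: 5 − 5 = 0  (binding)
  C2: 11 − 0 = 11  (slack)
  C3: 34 − 10 = 24  (slack)

Optimal: x_1 = 5, x_2 = 0
Binding: C1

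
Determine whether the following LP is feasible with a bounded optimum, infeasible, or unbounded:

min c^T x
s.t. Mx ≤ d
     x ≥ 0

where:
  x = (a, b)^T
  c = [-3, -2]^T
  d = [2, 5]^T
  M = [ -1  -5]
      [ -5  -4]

Unbounded (objective can decrease without bound)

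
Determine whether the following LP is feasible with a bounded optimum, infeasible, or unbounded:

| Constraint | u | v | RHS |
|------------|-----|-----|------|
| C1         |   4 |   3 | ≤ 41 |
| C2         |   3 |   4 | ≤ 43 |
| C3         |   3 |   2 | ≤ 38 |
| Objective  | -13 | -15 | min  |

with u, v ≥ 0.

Feasible with a bounded optimal solution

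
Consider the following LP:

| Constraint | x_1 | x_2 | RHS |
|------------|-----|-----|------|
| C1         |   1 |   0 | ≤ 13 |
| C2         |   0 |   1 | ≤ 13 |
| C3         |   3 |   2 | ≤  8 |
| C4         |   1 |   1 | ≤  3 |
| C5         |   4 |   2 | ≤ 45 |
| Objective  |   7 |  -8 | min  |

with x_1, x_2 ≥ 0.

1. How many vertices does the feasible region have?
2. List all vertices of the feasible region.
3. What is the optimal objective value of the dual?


1. 4
2. (0, 0), (2.667, 0), (2, 1), (0, 3)
3. -24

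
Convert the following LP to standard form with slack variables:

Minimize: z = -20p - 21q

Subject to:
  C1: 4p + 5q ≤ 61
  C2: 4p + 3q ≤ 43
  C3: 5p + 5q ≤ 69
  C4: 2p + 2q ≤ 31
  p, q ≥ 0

min z = -20p - 21q

s.t.
  4p + 5q + s1 = 61
  4p + 3q + s2 = 43
  5p + 5q + s3 = 69
  2p + 2q + s4 = 31
  p, q, s1, s2, s3, s4 ≥ 0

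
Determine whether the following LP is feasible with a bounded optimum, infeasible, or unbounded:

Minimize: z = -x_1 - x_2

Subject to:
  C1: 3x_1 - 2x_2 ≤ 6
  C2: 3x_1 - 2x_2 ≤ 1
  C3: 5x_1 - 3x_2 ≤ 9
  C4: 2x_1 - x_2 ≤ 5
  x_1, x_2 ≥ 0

Unbounded (objective can decrease without bound)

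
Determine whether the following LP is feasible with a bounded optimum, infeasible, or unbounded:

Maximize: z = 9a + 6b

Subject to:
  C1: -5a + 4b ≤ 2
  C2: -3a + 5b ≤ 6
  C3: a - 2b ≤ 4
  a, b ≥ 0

Unbounded (objective can increase without bound)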